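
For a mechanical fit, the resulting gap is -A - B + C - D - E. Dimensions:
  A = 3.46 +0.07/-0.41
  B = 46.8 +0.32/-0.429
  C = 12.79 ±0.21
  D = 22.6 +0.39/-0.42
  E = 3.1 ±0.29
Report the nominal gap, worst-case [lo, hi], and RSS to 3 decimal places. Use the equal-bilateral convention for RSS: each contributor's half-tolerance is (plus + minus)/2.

nominal=-63.170 wc=[-64.450,-61.411] rss=0.700

Stack each dimension's contribution:
  -A: nom -3.460 → Σnom=-3.460; wc +0.410/-0.070 → slack +0.410/-0.070; half-tol=0.240, Σhalf²=0.057600
  -B: nom -46.800 → Σnom=-50.260; wc +0.429/-0.320 → slack +0.839/-0.390; half-tol=0.374, Σhalf²=0.197850
  +C: nom +12.790 → Σnom=-37.470; wc +0.210/-0.210 → slack +1.049/-0.600; half-tol=0.210, Σhalf²=0.241950
  -D: nom -22.600 → Σnom=-60.070; wc +0.420/-0.390 → slack +1.469/-0.990; half-tol=0.405, Σhalf²=0.405975
  -E: nom -3.100 → Σnom=-63.170; wc +0.290/-0.290 → slack +1.759/-1.280; half-tol=0.290, Σhalf²=0.490075
Nominal = -63.170. Worst-case = [-63.170 - 1.280, -63.170 + 1.759] = [-64.450, -61.411]. RSS = √0.490075 = 0.700.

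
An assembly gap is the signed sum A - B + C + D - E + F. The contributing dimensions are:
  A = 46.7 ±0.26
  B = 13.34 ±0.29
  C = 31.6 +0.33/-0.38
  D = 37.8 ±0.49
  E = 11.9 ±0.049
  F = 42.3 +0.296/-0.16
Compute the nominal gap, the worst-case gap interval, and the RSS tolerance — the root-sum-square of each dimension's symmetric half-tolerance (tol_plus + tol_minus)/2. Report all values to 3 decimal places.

nominal=133.160 wc=[131.531,134.875] rss=0.756

Stack each dimension's contribution:
  +A: nom +46.700 → Σnom=46.700; wc +0.260/-0.260 → slack +0.260/-0.260; half-tol=0.260, Σhalf²=0.067600
  -B: nom -13.340 → Σnom=33.360; wc +0.290/-0.290 → slack +0.550/-0.550; half-tol=0.290, Σhalf²=0.151700
  +C: nom +31.600 → Σnom=64.960; wc +0.330/-0.380 → slack +0.880/-0.930; half-tol=0.355, Σhalf²=0.277725
  +D: nom +37.800 → Σnom=102.760; wc +0.490/-0.490 → slack +1.370/-1.420; half-tol=0.490, Σhalf²=0.517825
  -E: nom -11.900 → Σnom=90.860; wc +0.049/-0.049 → slack +1.419/-1.469; half-tol=0.049, Σhalf²=0.520226
  +F: nom +42.300 → Σnom=133.160; wc +0.296/-0.160 → slack +1.715/-1.629; half-tol=0.228, Σhalf²=0.572210
Nominal = 133.160. Worst-case = [133.160 - 1.629, 133.160 + 1.715] = [131.531, 134.875]. RSS = √0.572210 = 0.756.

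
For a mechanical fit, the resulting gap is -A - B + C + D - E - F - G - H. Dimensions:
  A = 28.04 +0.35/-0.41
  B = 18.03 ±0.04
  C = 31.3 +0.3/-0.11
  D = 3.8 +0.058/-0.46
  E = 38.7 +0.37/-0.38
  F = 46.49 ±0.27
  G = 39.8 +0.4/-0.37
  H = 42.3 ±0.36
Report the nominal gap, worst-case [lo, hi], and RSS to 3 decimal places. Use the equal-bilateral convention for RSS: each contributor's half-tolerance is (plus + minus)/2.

nominal=-178.260 wc=[-180.620,-176.072] rss=0.864

Stack each dimension's contribution:
  -A: nom -28.040 → Σnom=-28.040; wc +0.410/-0.350 → slack +0.410/-0.350; half-tol=0.380, Σhalf²=0.144400
  -B: nom -18.030 → Σnom=-46.070; wc +0.040/-0.040 → slack +0.450/-0.390; half-tol=0.040, Σhalf²=0.146000
  +C: nom +31.300 → Σnom=-14.770; wc +0.300/-0.110 → slack +0.750/-0.500; half-tol=0.205, Σhalf²=0.188025
  +D: nom +3.800 → Σnom=-10.970; wc +0.058/-0.460 → slack +0.808/-0.960; half-tol=0.259, Σhalf²=0.255106
  -E: nom -38.700 → Σnom=-49.670; wc +0.380/-0.370 → slack +1.188/-1.330; half-tol=0.375, Σhalf²=0.395731
  -F: nom -46.490 → Σnom=-96.160; wc +0.270/-0.270 → slack +1.458/-1.600; half-tol=0.270, Σhalf²=0.468631
  -G: nom -39.800 → Σnom=-135.960; wc +0.370/-0.400 → slack +1.828/-2.000; half-tol=0.385, Σhalf²=0.616856
  -H: nom -42.300 → Σnom=-178.260; wc +0.360/-0.360 → slack +2.188/-2.360; half-tol=0.360, Σhalf²=0.746456
Nominal = -178.260. Worst-case = [-178.260 - 2.360, -178.260 + 2.188] = [-180.620, -176.072]. RSS = √0.746456 = 0.864.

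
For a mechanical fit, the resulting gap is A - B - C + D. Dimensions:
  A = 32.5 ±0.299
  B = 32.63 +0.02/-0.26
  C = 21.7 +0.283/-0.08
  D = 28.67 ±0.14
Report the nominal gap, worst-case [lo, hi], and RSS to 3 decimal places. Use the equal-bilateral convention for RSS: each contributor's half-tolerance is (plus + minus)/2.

nominal=6.840 wc=[6.098,7.619] rss=0.402

Stack each dimension's contribution:
  +A: nom +32.500 → Σnom=32.500; wc +0.299/-0.299 → slack +0.299/-0.299; half-tol=0.299, Σhalf²=0.089401
  -B: nom -32.630 → Σnom=-0.130; wc +0.260/-0.020 → slack +0.559/-0.319; half-tol=0.140, Σhalf²=0.109001
  -C: nom -21.700 → Σnom=-21.830; wc +0.080/-0.283 → slack +0.639/-0.602; half-tol=0.181, Σhalf²=0.141943
  +D: nom +28.670 → Σnom=6.840; wc +0.140/-0.140 → slack +0.779/-0.742; half-tol=0.140, Σhalf²=0.161543
Nominal = 6.840. Worst-case = [6.840 - 0.742, 6.840 + 0.779] = [6.098, 7.619]. RSS = √0.161543 = 0.402.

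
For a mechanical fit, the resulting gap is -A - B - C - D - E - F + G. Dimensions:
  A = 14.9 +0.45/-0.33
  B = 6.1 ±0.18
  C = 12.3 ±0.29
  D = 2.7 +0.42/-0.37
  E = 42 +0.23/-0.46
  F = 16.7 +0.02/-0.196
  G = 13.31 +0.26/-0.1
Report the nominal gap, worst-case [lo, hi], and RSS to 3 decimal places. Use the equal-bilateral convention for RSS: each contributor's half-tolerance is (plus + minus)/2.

Stack each dimension's contribution:
  -A: nom -14.900 → Σnom=-14.900; wc +0.330/-0.450 → slack +0.330/-0.450; half-tol=0.390, Σhalf²=0.152100
  -B: nom -6.100 → Σnom=-21.000; wc +0.180/-0.180 → slack +0.510/-0.630; half-tol=0.180, Σhalf²=0.184500
  -C: nom -12.300 → Σnom=-33.300; wc +0.290/-0.290 → slack +0.800/-0.920; half-tol=0.290, Σhalf²=0.268600
  -D: nom -2.700 → Σnom=-36.000; wc +0.370/-0.420 → slack +1.170/-1.340; half-tol=0.395, Σhalf²=0.424625
  -E: nom -42.000 → Σnom=-78.000; wc +0.460/-0.230 → slack +1.630/-1.570; half-tol=0.345, Σhalf²=0.543650
  -F: nom -16.700 → Σnom=-94.700; wc +0.196/-0.020 → slack +1.826/-1.590; half-tol=0.108, Σhalf²=0.555314
  +G: nom +13.310 → Σnom=-81.390; wc +0.260/-0.100 → slack +2.086/-1.690; half-tol=0.180, Σhalf²=0.587714
Nominal = -81.390. Worst-case = [-81.390 - 1.690, -81.390 + 2.086] = [-83.080, -79.304]. RSS = √0.587714 = 0.767.

nominal=-81.390 wc=[-83.080,-79.304] rss=0.767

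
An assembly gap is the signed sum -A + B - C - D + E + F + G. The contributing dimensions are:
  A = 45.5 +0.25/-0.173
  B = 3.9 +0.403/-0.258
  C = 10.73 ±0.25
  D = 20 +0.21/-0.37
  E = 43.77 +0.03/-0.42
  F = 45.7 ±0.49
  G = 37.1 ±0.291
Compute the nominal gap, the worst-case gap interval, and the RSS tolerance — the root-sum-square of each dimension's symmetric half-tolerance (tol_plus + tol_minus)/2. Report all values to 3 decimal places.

nominal=54.240 wc=[52.071,56.247] rss=0.822

Stack each dimension's contribution:
  -A: nom -45.500 → Σnom=-45.500; wc +0.173/-0.250 → slack +0.173/-0.250; half-tol=0.211, Σhalf²=0.044732
  +B: nom +3.900 → Σnom=-41.600; wc +0.403/-0.258 → slack +0.576/-0.508; half-tol=0.331, Σhalf²=0.153963
  -C: nom -10.730 → Σnom=-52.330; wc +0.250/-0.250 → slack +0.826/-0.758; half-tol=0.250, Σhalf²=0.216463
  -D: nom -20.000 → Σnom=-72.330; wc +0.370/-0.210 → slack +1.196/-0.968; half-tol=0.290, Σhalf²=0.300563
  +E: nom +43.770 → Σnom=-28.560; wc +0.030/-0.420 → slack +1.226/-1.388; half-tol=0.225, Σhalf²=0.351187
  +F: nom +45.700 → Σnom=17.140; wc +0.490/-0.490 → slack +1.716/-1.878; half-tol=0.490, Σhalf²=0.591287
  +G: nom +37.100 → Σnom=54.240; wc +0.291/-0.291 → slack +2.007/-2.169; half-tol=0.291, Σhalf²=0.675968
Nominal = 54.240. Worst-case = [54.240 - 2.169, 54.240 + 2.007] = [52.071, 56.247]. RSS = √0.675968 = 0.822.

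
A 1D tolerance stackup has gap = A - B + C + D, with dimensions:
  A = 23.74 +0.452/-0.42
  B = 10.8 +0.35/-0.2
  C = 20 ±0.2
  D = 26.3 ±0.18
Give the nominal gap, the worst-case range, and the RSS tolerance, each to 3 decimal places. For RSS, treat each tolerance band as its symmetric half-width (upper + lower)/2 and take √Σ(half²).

Stack each dimension's contribution:
  +A: nom +23.740 → Σnom=23.740; wc +0.452/-0.420 → slack +0.452/-0.420; half-tol=0.436, Σhalf²=0.190096
  -B: nom -10.800 → Σnom=12.940; wc +0.200/-0.350 → slack +0.652/-0.770; half-tol=0.275, Σhalf²=0.265721
  +C: nom +20.000 → Σnom=32.940; wc +0.200/-0.200 → slack +0.852/-0.970; half-tol=0.200, Σhalf²=0.305721
  +D: nom +26.300 → Σnom=59.240; wc +0.180/-0.180 → slack +1.032/-1.150; half-tol=0.180, Σhalf²=0.338121
Nominal = 59.240. Worst-case = [59.240 - 1.150, 59.240 + 1.032] = [58.090, 60.272]. RSS = √0.338121 = 0.581.

nominal=59.240 wc=[58.090,60.272] rss=0.581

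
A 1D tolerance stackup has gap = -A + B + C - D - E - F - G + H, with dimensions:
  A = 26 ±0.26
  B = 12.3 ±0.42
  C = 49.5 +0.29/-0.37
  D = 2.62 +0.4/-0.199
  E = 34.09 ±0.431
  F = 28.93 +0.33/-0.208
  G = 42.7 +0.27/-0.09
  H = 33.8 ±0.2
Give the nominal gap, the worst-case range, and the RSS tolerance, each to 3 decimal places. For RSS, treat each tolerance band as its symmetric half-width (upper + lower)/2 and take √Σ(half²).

nominal=-38.740 wc=[-41.421,-36.642] rss=0.879

Stack each dimension's contribution:
  -A: nom -26.000 → Σnom=-26.000; wc +0.260/-0.260 → slack +0.260/-0.260; half-tol=0.260, Σhalf²=0.067600
  +B: nom +12.300 → Σnom=-13.700; wc +0.420/-0.420 → slack +0.680/-0.680; half-tol=0.420, Σhalf²=0.244000
  +C: nom +49.500 → Σnom=35.800; wc +0.290/-0.370 → slack +0.970/-1.050; half-tol=0.330, Σhalf²=0.352900
  -D: nom -2.620 → Σnom=33.180; wc +0.199/-0.400 → slack +1.169/-1.450; half-tol=0.299, Σhalf²=0.442600
  -E: nom -34.090 → Σnom=-0.910; wc +0.431/-0.431 → slack +1.600/-1.881; half-tol=0.431, Σhalf²=0.628361
  -F: nom -28.930 → Σnom=-29.840; wc +0.208/-0.330 → slack +1.808/-2.211; half-tol=0.269, Σhalf²=0.700722
  -G: nom -42.700 → Σnom=-72.540; wc +0.090/-0.270 → slack +1.898/-2.481; half-tol=0.180, Σhalf²=0.733122
  +H: nom +33.800 → Σnom=-38.740; wc +0.200/-0.200 → slack +2.098/-2.681; half-tol=0.200, Σhalf²=0.773122
Nominal = -38.740. Worst-case = [-38.740 - 2.681, -38.740 + 2.098] = [-41.421, -36.642]. RSS = √0.773122 = 0.879.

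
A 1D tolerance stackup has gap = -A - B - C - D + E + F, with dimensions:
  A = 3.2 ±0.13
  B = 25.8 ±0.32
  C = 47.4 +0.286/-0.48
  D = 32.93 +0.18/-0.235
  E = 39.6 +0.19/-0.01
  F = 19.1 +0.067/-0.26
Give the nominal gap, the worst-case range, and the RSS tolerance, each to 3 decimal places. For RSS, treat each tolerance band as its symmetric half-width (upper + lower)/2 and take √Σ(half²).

nominal=-50.630 wc=[-51.816,-49.208] rss=0.588

Stack each dimension's contribution:
  -A: nom -3.200 → Σnom=-3.200; wc +0.130/-0.130 → slack +0.130/-0.130; half-tol=0.130, Σhalf²=0.016900
  -B: nom -25.800 → Σnom=-29.000; wc +0.320/-0.320 → slack +0.450/-0.450; half-tol=0.320, Σhalf²=0.119300
  -C: nom -47.400 → Σnom=-76.400; wc +0.480/-0.286 → slack +0.930/-0.736; half-tol=0.383, Σhalf²=0.265989
  -D: nom -32.930 → Σnom=-109.330; wc +0.235/-0.180 → slack +1.165/-0.916; half-tol=0.207, Σhalf²=0.309045
  +E: nom +39.600 → Σnom=-69.730; wc +0.190/-0.010 → slack +1.355/-0.926; half-tol=0.100, Σhalf²=0.319045
  +F: nom +19.100 → Σnom=-50.630; wc +0.067/-0.260 → slack +1.422/-1.186; half-tol=0.164, Σhalf²=0.345778
Nominal = -50.630. Worst-case = [-50.630 - 1.186, -50.630 + 1.422] = [-51.816, -49.208]. RSS = √0.345778 = 0.588.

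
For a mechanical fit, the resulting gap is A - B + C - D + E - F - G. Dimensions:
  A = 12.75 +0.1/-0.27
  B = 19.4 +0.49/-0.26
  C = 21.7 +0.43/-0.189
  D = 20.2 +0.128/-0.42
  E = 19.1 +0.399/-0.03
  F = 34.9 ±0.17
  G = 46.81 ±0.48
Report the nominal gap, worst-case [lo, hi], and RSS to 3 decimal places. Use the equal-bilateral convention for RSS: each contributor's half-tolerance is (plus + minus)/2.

Stack each dimension's contribution:
  +A: nom +12.750 → Σnom=12.750; wc +0.100/-0.270 → slack +0.100/-0.270; half-tol=0.185, Σhalf²=0.034225
  -B: nom -19.400 → Σnom=-6.650; wc +0.260/-0.490 → slack +0.360/-0.760; half-tol=0.375, Σhalf²=0.174850
  +C: nom +21.700 → Σnom=15.050; wc +0.430/-0.189 → slack +0.790/-0.949; half-tol=0.309, Σhalf²=0.270640
  -D: nom -20.200 → Σnom=-5.150; wc +0.420/-0.128 → slack +1.210/-1.077; half-tol=0.274, Σhalf²=0.345716
  +E: nom +19.100 → Σnom=13.950; wc +0.399/-0.030 → slack +1.609/-1.107; half-tol=0.215, Σhalf²=0.391727
  -F: nom -34.900 → Σnom=-20.950; wc +0.170/-0.170 → slack +1.779/-1.277; half-tol=0.170, Σhalf²=0.420627
  -G: nom -46.810 → Σnom=-67.760; wc +0.480/-0.480 → slack +2.259/-1.757; half-tol=0.480, Σhalf²=0.651027
Nominal = -67.760. Worst-case = [-67.760 - 1.757, -67.760 + 2.259] = [-69.517, -65.501]. RSS = √0.651027 = 0.807.

nominal=-67.760 wc=[-69.517,-65.501] rss=0.807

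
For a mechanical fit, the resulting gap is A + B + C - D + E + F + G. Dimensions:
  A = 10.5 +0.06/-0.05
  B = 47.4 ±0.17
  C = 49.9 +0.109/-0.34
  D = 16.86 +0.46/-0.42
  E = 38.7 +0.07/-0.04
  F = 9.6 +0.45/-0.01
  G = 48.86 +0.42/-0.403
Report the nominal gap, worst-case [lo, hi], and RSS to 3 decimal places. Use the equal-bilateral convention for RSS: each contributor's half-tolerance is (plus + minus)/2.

Stack each dimension's contribution:
  +A: nom +10.500 → Σnom=10.500; wc +0.060/-0.050 → slack +0.060/-0.050; half-tol=0.055, Σhalf²=0.003025
  +B: nom +47.400 → Σnom=57.900; wc +0.170/-0.170 → slack +0.230/-0.220; half-tol=0.170, Σhalf²=0.031925
  +C: nom +49.900 → Σnom=107.800; wc +0.109/-0.340 → slack +0.339/-0.560; half-tol=0.225, Σhalf²=0.082325
  -D: nom -16.860 → Σnom=90.940; wc +0.420/-0.460 → slack +0.759/-1.020; half-tol=0.440, Σhalf²=0.275925
  +E: nom +38.700 → Σnom=129.640; wc +0.070/-0.040 → slack +0.829/-1.060; half-tol=0.055, Σhalf²=0.278950
  +F: nom +9.600 → Σnom=139.240; wc +0.450/-0.010 → slack +1.279/-1.070; half-tol=0.230, Σhalf²=0.331850
  +G: nom +48.860 → Σnom=188.100; wc +0.420/-0.403 → slack +1.699/-1.473; half-tol=0.411, Σhalf²=0.501182
Nominal = 188.100. Worst-case = [188.100 - 1.473, 188.100 + 1.699] = [186.627, 189.799]. RSS = √0.501182 = 0.708.

nominal=188.100 wc=[186.627,189.799] rss=0.708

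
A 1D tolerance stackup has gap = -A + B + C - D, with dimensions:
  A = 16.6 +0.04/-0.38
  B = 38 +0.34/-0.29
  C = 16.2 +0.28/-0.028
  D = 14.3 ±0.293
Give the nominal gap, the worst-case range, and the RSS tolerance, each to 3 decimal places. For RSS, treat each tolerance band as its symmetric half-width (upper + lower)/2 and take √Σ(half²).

Stack each dimension's contribution:
  -A: nom -16.600 → Σnom=-16.600; wc +0.380/-0.040 → slack +0.380/-0.040; half-tol=0.210, Σhalf²=0.044100
  +B: nom +38.000 → Σnom=21.400; wc +0.340/-0.290 → slack +0.720/-0.330; half-tol=0.315, Σhalf²=0.143325
  +C: nom +16.200 → Σnom=37.600; wc +0.280/-0.028 → slack +1.000/-0.358; half-tol=0.154, Σhalf²=0.167041
  -D: nom -14.300 → Σnom=23.300; wc +0.293/-0.293 → slack +1.293/-0.651; half-tol=0.293, Σhalf²=0.252890
Nominal = 23.300. Worst-case = [23.300 - 0.651, 23.300 + 1.293] = [22.649, 24.593]. RSS = √0.252890 = 0.503.

nominal=23.300 wc=[22.649,24.593] rss=0.503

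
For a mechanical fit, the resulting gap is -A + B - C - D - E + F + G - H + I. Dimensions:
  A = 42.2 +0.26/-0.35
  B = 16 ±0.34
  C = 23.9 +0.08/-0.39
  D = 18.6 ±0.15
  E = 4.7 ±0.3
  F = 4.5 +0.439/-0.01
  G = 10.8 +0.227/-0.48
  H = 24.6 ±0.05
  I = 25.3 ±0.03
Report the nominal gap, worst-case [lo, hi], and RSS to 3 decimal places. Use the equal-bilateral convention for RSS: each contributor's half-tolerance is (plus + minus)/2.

nominal=-57.400 wc=[-59.100,-55.124] rss=0.745

Stack each dimension's contribution:
  -A: nom -42.200 → Σnom=-42.200; wc +0.350/-0.260 → slack +0.350/-0.260; half-tol=0.305, Σhalf²=0.093025
  +B: nom +16.000 → Σnom=-26.200; wc +0.340/-0.340 → slack +0.690/-0.600; half-tol=0.340, Σhalf²=0.208625
  -C: nom -23.900 → Σnom=-50.100; wc +0.390/-0.080 → slack +1.080/-0.680; half-tol=0.235, Σhalf²=0.263850
  -D: nom -18.600 → Σnom=-68.700; wc +0.150/-0.150 → slack +1.230/-0.830; half-tol=0.150, Σhalf²=0.286350
  -E: nom -4.700 → Σnom=-73.400; wc +0.300/-0.300 → slack +1.530/-1.130; half-tol=0.300, Σhalf²=0.376350
  +F: nom +4.500 → Σnom=-68.900; wc +0.439/-0.010 → slack +1.969/-1.140; half-tol=0.225, Σhalf²=0.426750
  +G: nom +10.800 → Σnom=-58.100; wc +0.227/-0.480 → slack +2.196/-1.620; half-tol=0.353, Σhalf²=0.551713
  -H: nom -24.600 → Σnom=-82.700; wc +0.050/-0.050 → slack +2.246/-1.670; half-tol=0.050, Σhalf²=0.554212
  +I: nom +25.300 → Σnom=-57.400; wc +0.030/-0.030 → slack +2.276/-1.700; half-tol=0.030, Σhalf²=0.555113
Nominal = -57.400. Worst-case = [-57.400 - 1.700, -57.400 + 2.276] = [-59.100, -55.124]. RSS = √0.555113 = 0.745.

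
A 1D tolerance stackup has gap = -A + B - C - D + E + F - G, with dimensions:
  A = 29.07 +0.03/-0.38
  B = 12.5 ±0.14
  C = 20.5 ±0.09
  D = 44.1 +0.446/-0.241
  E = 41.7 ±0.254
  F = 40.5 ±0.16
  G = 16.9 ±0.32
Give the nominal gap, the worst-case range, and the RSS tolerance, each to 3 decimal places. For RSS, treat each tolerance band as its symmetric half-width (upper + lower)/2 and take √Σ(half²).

Stack each dimension's contribution:
  -A: nom -29.070 → Σnom=-29.070; wc +0.380/-0.030 → slack +0.380/-0.030; half-tol=0.205, Σhalf²=0.042025
  +B: nom +12.500 → Σnom=-16.570; wc +0.140/-0.140 → slack +0.520/-0.170; half-tol=0.140, Σhalf²=0.061625
  -C: nom -20.500 → Σnom=-37.070; wc +0.090/-0.090 → slack +0.610/-0.260; half-tol=0.090, Σhalf²=0.069725
  -D: nom -44.100 → Σnom=-81.170; wc +0.241/-0.446 → slack +0.851/-0.706; half-tol=0.344, Σhalf²=0.187717
  +E: nom +41.700 → Σnom=-39.470; wc +0.254/-0.254 → slack +1.105/-0.960; half-tol=0.254, Σhalf²=0.252233
  +F: nom +40.500 → Σnom=1.030; wc +0.160/-0.160 → slack +1.265/-1.120; half-tol=0.160, Σhalf²=0.277833
  -G: nom -16.900 → Σnom=-15.870; wc +0.320/-0.320 → slack +1.585/-1.440; half-tol=0.320, Σhalf²=0.380233
Nominal = -15.870. Worst-case = [-15.870 - 1.440, -15.870 + 1.585] = [-17.310, -14.285]. RSS = √0.380233 = 0.617.

nominal=-15.870 wc=[-17.310,-14.285] rss=0.617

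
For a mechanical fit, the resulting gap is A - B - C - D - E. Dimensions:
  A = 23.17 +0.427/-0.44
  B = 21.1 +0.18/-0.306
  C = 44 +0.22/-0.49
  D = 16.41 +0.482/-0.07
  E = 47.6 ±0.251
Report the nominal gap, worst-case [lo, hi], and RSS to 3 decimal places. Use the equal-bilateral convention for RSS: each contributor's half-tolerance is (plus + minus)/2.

Stack each dimension's contribution:
  +A: nom +23.170 → Σnom=23.170; wc +0.427/-0.440 → slack +0.427/-0.440; half-tol=0.433, Σhalf²=0.187922
  -B: nom -21.100 → Σnom=2.070; wc +0.306/-0.180 → slack +0.733/-0.620; half-tol=0.243, Σhalf²=0.246971
  -C: nom -44.000 → Σnom=-41.930; wc +0.490/-0.220 → slack +1.223/-0.840; half-tol=0.355, Σhalf²=0.372996
  -D: nom -16.410 → Σnom=-58.340; wc +0.070/-0.482 → slack +1.293/-1.322; half-tol=0.276, Σhalf²=0.449172
  -E: nom -47.600 → Σnom=-105.940; wc +0.251/-0.251 → slack +1.544/-1.573; half-tol=0.251, Σhalf²=0.512173
Nominal = -105.940. Worst-case = [-105.940 - 1.573, -105.940 + 1.544] = [-107.513, -104.396]. RSS = √0.512173 = 0.716.

nominal=-105.940 wc=[-107.513,-104.396] rss=0.716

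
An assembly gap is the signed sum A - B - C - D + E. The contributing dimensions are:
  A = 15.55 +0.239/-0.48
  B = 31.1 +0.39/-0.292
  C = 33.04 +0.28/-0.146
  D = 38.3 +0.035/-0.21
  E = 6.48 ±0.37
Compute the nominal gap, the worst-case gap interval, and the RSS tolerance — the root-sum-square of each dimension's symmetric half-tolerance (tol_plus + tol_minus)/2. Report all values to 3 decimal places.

Stack each dimension's contribution:
  +A: nom +15.550 → Σnom=15.550; wc +0.239/-0.480 → slack +0.239/-0.480; half-tol=0.359, Σhalf²=0.129240
  -B: nom -31.100 → Σnom=-15.550; wc +0.292/-0.390 → slack +0.531/-0.870; half-tol=0.341, Σhalf²=0.245521
  -C: nom -33.040 → Σnom=-48.590; wc +0.146/-0.280 → slack +0.677/-1.150; half-tol=0.213, Σhalf²=0.290890
  -D: nom -38.300 → Σnom=-86.890; wc +0.210/-0.035 → slack +0.887/-1.185; half-tol=0.122, Σhalf²=0.305896
  +E: nom +6.480 → Σnom=-80.410; wc +0.370/-0.370 → slack +1.257/-1.555; half-tol=0.370, Σhalf²=0.442796
Nominal = -80.410. Worst-case = [-80.410 - 1.555, -80.410 + 1.257] = [-81.965, -79.153]. RSS = √0.442796 = 0.665.

nominal=-80.410 wc=[-81.965,-79.153] rss=0.665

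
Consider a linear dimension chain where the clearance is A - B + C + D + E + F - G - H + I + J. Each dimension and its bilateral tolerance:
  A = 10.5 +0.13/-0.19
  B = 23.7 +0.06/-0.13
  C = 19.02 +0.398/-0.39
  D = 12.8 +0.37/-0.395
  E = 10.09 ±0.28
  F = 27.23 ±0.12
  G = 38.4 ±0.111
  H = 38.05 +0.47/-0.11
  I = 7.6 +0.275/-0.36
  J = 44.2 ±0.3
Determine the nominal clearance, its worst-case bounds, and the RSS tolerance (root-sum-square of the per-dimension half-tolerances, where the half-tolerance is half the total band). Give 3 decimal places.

nominal=31.290 wc=[28.614,33.514] rss=0.846

Stack each dimension's contribution:
  +A: nom +10.500 → Σnom=10.500; wc +0.130/-0.190 → slack +0.130/-0.190; half-tol=0.160, Σhalf²=0.025600
  -B: nom -23.700 → Σnom=-13.200; wc +0.130/-0.060 → slack +0.260/-0.250; half-tol=0.095, Σhalf²=0.034625
  +C: nom +19.020 → Σnom=5.820; wc +0.398/-0.390 → slack +0.658/-0.640; half-tol=0.394, Σhalf²=0.189861
  +D: nom +12.800 → Σnom=18.620; wc +0.370/-0.395 → slack +1.028/-1.035; half-tol=0.383, Σhalf²=0.336167
  +E: nom +10.090 → Σnom=28.710; wc +0.280/-0.280 → slack +1.308/-1.315; half-tol=0.280, Σhalf²=0.414567
  +F: nom +27.230 → Σnom=55.940; wc +0.120/-0.120 → slack +1.428/-1.435; half-tol=0.120, Σhalf²=0.428967
  -G: nom -38.400 → Σnom=17.540; wc +0.111/-0.111 → slack +1.539/-1.546; half-tol=0.111, Σhalf²=0.441288
  -H: nom -38.050 → Σnom=-20.510; wc +0.110/-0.470 → slack +1.649/-2.016; half-tol=0.290, Σhalf²=0.525388
  +I: nom +7.600 → Σnom=-12.910; wc +0.275/-0.360 → slack +1.924/-2.376; half-tol=0.318, Σhalf²=0.626195
  +J: nom +44.200 → Σnom=31.290; wc +0.300/-0.300 → slack +2.224/-2.676; half-tol=0.300, Σhalf²=0.716195
Nominal = 31.290. Worst-case = [31.290 - 2.676, 31.290 + 2.224] = [28.614, 33.514]. RSS = √0.716195 = 0.846.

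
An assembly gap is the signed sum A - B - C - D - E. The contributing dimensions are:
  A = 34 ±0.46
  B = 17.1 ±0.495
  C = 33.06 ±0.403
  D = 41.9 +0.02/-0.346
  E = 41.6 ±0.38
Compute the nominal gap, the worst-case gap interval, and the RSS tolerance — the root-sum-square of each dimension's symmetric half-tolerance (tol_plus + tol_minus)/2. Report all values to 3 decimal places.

Stack each dimension's contribution:
  +A: nom +34.000 → Σnom=34.000; wc +0.460/-0.460 → slack +0.460/-0.460; half-tol=0.460, Σhalf²=0.211600
  -B: nom -17.100 → Σnom=16.900; wc +0.495/-0.495 → slack +0.955/-0.955; half-tol=0.495, Σhalf²=0.456625
  -C: nom -33.060 → Σnom=-16.160; wc +0.403/-0.403 → slack +1.358/-1.358; half-tol=0.403, Σhalf²=0.619034
  -D: nom -41.900 → Σnom=-58.060; wc +0.346/-0.020 → slack +1.704/-1.378; half-tol=0.183, Σhalf²=0.652523
  -E: nom -41.600 → Σnom=-99.660; wc +0.380/-0.380 → slack +2.084/-1.758; half-tol=0.380, Σhalf²=0.796923
Nominal = -99.660. Worst-case = [-99.660 - 1.758, -99.660 + 2.084] = [-101.418, -97.576]. RSS = √0.796923 = 0.893.

nominal=-99.660 wc=[-101.418,-97.576] rss=0.893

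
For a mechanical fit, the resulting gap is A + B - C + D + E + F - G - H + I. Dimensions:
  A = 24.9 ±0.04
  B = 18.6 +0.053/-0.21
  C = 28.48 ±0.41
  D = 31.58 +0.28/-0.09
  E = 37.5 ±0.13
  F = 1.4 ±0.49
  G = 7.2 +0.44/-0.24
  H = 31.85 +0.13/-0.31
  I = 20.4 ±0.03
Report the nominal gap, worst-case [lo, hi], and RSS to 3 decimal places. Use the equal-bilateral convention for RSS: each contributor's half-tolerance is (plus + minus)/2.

nominal=66.850 wc=[64.880,68.833] rss=0.802

Stack each dimension's contribution:
  +A: nom +24.900 → Σnom=24.900; wc +0.040/-0.040 → slack +0.040/-0.040; half-tol=0.040, Σhalf²=0.001600
  +B: nom +18.600 → Σnom=43.500; wc +0.053/-0.210 → slack +0.093/-0.250; half-tol=0.132, Σhalf²=0.018892
  -C: nom -28.480 → Σnom=15.020; wc +0.410/-0.410 → slack +0.503/-0.660; half-tol=0.410, Σhalf²=0.186992
  +D: nom +31.580 → Σnom=46.600; wc +0.280/-0.090 → slack +0.783/-0.750; half-tol=0.185, Σhalf²=0.221217
  +E: nom +37.500 → Σnom=84.100; wc +0.130/-0.130 → slack +0.913/-0.880; half-tol=0.130, Σhalf²=0.238117
  +F: nom +1.400 → Σnom=85.500; wc +0.490/-0.490 → slack +1.403/-1.370; half-tol=0.490, Σhalf²=0.478217
  -G: nom -7.200 → Σnom=78.300; wc +0.240/-0.440 → slack +1.643/-1.810; half-tol=0.340, Σhalf²=0.593817
  -H: nom -31.850 → Σnom=46.450; wc +0.310/-0.130 → slack +1.953/-1.940; half-tol=0.220, Σhalf²=0.642217
  +I: nom +20.400 → Σnom=66.850; wc +0.030/-0.030 → slack +1.983/-1.970; half-tol=0.030, Σhalf²=0.643117
Nominal = 66.850. Worst-case = [66.850 - 1.970, 66.850 + 1.983] = [64.880, 68.833]. RSS = √0.643117 = 0.802.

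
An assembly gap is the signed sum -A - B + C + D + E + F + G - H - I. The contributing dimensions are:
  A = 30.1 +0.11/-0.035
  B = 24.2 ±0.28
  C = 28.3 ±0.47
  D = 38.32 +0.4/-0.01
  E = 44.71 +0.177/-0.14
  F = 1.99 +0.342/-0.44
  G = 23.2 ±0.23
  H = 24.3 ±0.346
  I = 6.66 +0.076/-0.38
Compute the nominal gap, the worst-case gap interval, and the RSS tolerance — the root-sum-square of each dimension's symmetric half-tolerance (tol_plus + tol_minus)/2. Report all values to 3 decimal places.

Stack each dimension's contribution:
  -A: nom -30.100 → Σnom=-30.100; wc +0.035/-0.110 → slack +0.035/-0.110; half-tol=0.073, Σhalf²=0.005256
  -B: nom -24.200 → Σnom=-54.300; wc +0.280/-0.280 → slack +0.315/-0.390; half-tol=0.280, Σhalf²=0.083656
  +C: nom +28.300 → Σnom=-26.000; wc +0.470/-0.470 → slack +0.785/-0.860; half-tol=0.470, Σhalf²=0.304556
  +D: nom +38.320 → Σnom=12.320; wc +0.400/-0.010 → slack +1.185/-0.870; half-tol=0.205, Σhalf²=0.346581
  +E: nom +44.710 → Σnom=57.030; wc +0.177/-0.140 → slack +1.362/-1.010; half-tol=0.159, Σhalf²=0.371703
  +F: nom +1.990 → Σnom=59.020; wc +0.342/-0.440 → slack +1.704/-1.450; half-tol=0.391, Σhalf²=0.524585
  +G: nom +23.200 → Σnom=82.220; wc +0.230/-0.230 → slack +1.934/-1.680; half-tol=0.230, Σhalf²=0.577484
  -H: nom -24.300 → Σnom=57.920; wc +0.346/-0.346 → slack +2.280/-2.026; half-tol=0.346, Σhalf²=0.697200
  -I: nom -6.660 → Σnom=51.260; wc +0.380/-0.076 → slack +2.660/-2.102; half-tol=0.228, Σhalf²=0.749184
Nominal = 51.260. Worst-case = [51.260 - 2.102, 51.260 + 2.660] = [49.158, 53.920]. RSS = √0.749184 = 0.866.

nominal=51.260 wc=[49.158,53.920] rss=0.866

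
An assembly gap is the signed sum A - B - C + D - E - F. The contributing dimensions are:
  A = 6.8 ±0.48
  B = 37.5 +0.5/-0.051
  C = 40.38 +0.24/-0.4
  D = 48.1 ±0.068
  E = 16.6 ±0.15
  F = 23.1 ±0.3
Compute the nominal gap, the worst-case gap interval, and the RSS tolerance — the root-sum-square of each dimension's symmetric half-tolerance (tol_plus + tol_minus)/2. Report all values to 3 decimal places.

nominal=-62.680 wc=[-64.418,-61.231] rss=0.725

Stack each dimension's contribution:
  +A: nom +6.800 → Σnom=6.800; wc +0.480/-0.480 → slack +0.480/-0.480; half-tol=0.480, Σhalf²=0.230400
  -B: nom -37.500 → Σnom=-30.700; wc +0.051/-0.500 → slack +0.531/-0.980; half-tol=0.276, Σhalf²=0.306300
  -C: nom -40.380 → Σnom=-71.080; wc +0.400/-0.240 → slack +0.931/-1.220; half-tol=0.320, Σhalf²=0.408700
  +D: nom +48.100 → Σnom=-22.980; wc +0.068/-0.068 → slack +0.999/-1.288; half-tol=0.068, Σhalf²=0.413324
  -E: nom -16.600 → Σnom=-39.580; wc +0.150/-0.150 → slack +1.149/-1.438; half-tol=0.150, Σhalf²=0.435824
  -F: nom -23.100 → Σnom=-62.680; wc +0.300/-0.300 → slack +1.449/-1.738; half-tol=0.300, Σhalf²=0.525824
Nominal = -62.680. Worst-case = [-62.680 - 1.738, -62.680 + 1.449] = [-64.418, -61.231]. RSS = √0.525824 = 0.725.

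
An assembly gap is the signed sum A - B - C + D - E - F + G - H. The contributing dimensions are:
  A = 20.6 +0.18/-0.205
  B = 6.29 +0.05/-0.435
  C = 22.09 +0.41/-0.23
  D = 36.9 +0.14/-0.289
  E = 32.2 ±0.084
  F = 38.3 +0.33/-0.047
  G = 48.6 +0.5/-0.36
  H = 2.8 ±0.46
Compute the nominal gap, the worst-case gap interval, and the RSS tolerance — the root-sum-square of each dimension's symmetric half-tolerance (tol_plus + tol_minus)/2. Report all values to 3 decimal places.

nominal=4.420 wc=[2.232,6.496] rss=0.827

Stack each dimension's contribution:
  +A: nom +20.600 → Σnom=20.600; wc +0.180/-0.205 → slack +0.180/-0.205; half-tol=0.193, Σhalf²=0.037056
  -B: nom -6.290 → Σnom=14.310; wc +0.435/-0.050 → slack +0.615/-0.255; half-tol=0.242, Σhalf²=0.095862
  -C: nom -22.090 → Σnom=-7.780; wc +0.230/-0.410 → slack +0.845/-0.665; half-tol=0.320, Σhalf²=0.198263
  +D: nom +36.900 → Σnom=29.120; wc +0.140/-0.289 → slack +0.985/-0.954; half-tol=0.214, Σhalf²=0.244273
  -E: nom -32.200 → Σnom=-3.080; wc +0.084/-0.084 → slack +1.069/-1.038; half-tol=0.084, Σhalf²=0.251329
  -F: nom -38.300 → Σnom=-41.380; wc +0.047/-0.330 → slack +1.116/-1.368; half-tol=0.189, Σhalf²=0.286861
  +G: nom +48.600 → Σnom=7.220; wc +0.500/-0.360 → slack +1.616/-1.728; half-tol=0.430, Σhalf²=0.471761
  -H: nom -2.800 → Σnom=4.420; wc +0.460/-0.460 → slack +2.076/-2.188; half-tol=0.460, Σhalf²=0.683361
Nominal = 4.420. Worst-case = [4.420 - 2.188, 4.420 + 2.076] = [2.232, 6.496]. RSS = √0.683361 = 0.827.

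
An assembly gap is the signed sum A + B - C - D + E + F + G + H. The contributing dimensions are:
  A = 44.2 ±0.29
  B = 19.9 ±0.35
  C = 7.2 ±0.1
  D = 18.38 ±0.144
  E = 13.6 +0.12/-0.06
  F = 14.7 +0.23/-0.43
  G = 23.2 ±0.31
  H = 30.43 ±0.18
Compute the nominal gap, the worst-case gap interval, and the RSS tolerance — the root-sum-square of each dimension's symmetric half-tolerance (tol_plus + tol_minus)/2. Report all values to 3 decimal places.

Stack each dimension's contribution:
  +A: nom +44.200 → Σnom=44.200; wc +0.290/-0.290 → slack +0.290/-0.290; half-tol=0.290, Σhalf²=0.084100
  +B: nom +19.900 → Σnom=64.100; wc +0.350/-0.350 → slack +0.640/-0.640; half-tol=0.350, Σhalf²=0.206600
  -C: nom -7.200 → Σnom=56.900; wc +0.100/-0.100 → slack +0.740/-0.740; half-tol=0.100, Σhalf²=0.216600
  -D: nom -18.380 → Σnom=38.520; wc +0.144/-0.144 → slack +0.884/-0.884; half-tol=0.144, Σhalf²=0.237336
  +E: nom +13.600 → Σnom=52.120; wc +0.120/-0.060 → slack +1.004/-0.944; half-tol=0.090, Σhalf²=0.245436
  +F: nom +14.700 → Σnom=66.820; wc +0.230/-0.430 → slack +1.234/-1.374; half-tol=0.330, Σhalf²=0.354336
  +G: nom +23.200 → Σnom=90.020; wc +0.310/-0.310 → slack +1.544/-1.684; half-tol=0.310, Σhalf²=0.450436
  +H: nom +30.430 → Σnom=120.450; wc +0.180/-0.180 → slack +1.724/-1.864; half-tol=0.180, Σhalf²=0.482836
Nominal = 120.450. Worst-case = [120.450 - 1.864, 120.450 + 1.724] = [118.586, 122.174]. RSS = √0.482836 = 0.695.

nominal=120.450 wc=[118.586,122.174] rss=0.695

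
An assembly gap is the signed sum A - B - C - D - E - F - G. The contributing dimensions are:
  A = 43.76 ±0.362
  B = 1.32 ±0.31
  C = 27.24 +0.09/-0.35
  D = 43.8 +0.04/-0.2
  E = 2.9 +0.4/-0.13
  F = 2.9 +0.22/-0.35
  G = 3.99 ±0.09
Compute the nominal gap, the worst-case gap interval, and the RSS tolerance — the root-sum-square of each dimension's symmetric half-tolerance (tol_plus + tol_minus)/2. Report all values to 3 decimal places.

nominal=-38.390 wc=[-39.902,-36.598] rss=0.670

Stack each dimension's contribution:
  +A: nom +43.760 → Σnom=43.760; wc +0.362/-0.362 → slack +0.362/-0.362; half-tol=0.362, Σhalf²=0.131044
  -B: nom -1.320 → Σnom=42.440; wc +0.310/-0.310 → slack +0.672/-0.672; half-tol=0.310, Σhalf²=0.227144
  -C: nom -27.240 → Σnom=15.200; wc +0.350/-0.090 → slack +1.022/-0.762; half-tol=0.220, Σhalf²=0.275544
  -D: nom -43.800 → Σnom=-28.600; wc +0.200/-0.040 → slack +1.222/-0.802; half-tol=0.120, Σhalf²=0.289944
  -E: nom -2.900 → Σnom=-31.500; wc +0.130/-0.400 → slack +1.352/-1.202; half-tol=0.265, Σhalf²=0.360169
  -F: nom -2.900 → Σnom=-34.400; wc +0.350/-0.220 → slack +1.702/-1.422; half-tol=0.285, Σhalf²=0.441394
  -G: nom -3.990 → Σnom=-38.390; wc +0.090/-0.090 → slack +1.792/-1.512; half-tol=0.090, Σhalf²=0.449494
Nominal = -38.390. Worst-case = [-38.390 - 1.512, -38.390 + 1.792] = [-39.902, -36.598]. RSS = √0.449494 = 0.670.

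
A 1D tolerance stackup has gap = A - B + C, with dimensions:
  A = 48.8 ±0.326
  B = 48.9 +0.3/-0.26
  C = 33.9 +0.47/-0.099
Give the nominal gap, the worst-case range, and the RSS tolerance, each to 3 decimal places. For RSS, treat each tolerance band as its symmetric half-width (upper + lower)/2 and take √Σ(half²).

nominal=33.800 wc=[33.075,34.856] rss=0.515

Stack each dimension's contribution:
  +A: nom +48.800 → Σnom=48.800; wc +0.326/-0.326 → slack +0.326/-0.326; half-tol=0.326, Σhalf²=0.106276
  -B: nom -48.900 → Σnom=-0.100; wc +0.260/-0.300 → slack +0.586/-0.626; half-tol=0.280, Σhalf²=0.184676
  +C: nom +33.900 → Σnom=33.800; wc +0.470/-0.099 → slack +1.056/-0.725; half-tol=0.284, Σhalf²=0.265616
Nominal = 33.800. Worst-case = [33.800 - 0.725, 33.800 + 1.056] = [33.075, 34.856]. RSS = √0.265616 = 0.515.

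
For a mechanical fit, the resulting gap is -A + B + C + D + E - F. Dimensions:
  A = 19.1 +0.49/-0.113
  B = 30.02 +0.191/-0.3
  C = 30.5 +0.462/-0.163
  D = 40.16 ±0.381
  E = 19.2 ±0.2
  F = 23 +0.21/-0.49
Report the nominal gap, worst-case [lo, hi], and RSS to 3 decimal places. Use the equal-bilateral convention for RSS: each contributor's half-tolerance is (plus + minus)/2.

Stack each dimension's contribution:
  -A: nom -19.100 → Σnom=-19.100; wc +0.113/-0.490 → slack +0.113/-0.490; half-tol=0.301, Σhalf²=0.090902
  +B: nom +30.020 → Σnom=10.920; wc +0.191/-0.300 → slack +0.304/-0.790; half-tol=0.245, Σhalf²=0.151172
  +C: nom +30.500 → Σnom=41.420; wc +0.462/-0.163 → slack +0.766/-0.953; half-tol=0.312, Σhalf²=0.248829
  +D: nom +40.160 → Σnom=81.580; wc +0.381/-0.381 → slack +1.147/-1.334; half-tol=0.381, Σhalf²=0.393990
  +E: nom +19.200 → Σnom=100.780; wc +0.200/-0.200 → slack +1.347/-1.534; half-tol=0.200, Σhalf²=0.433990
  -F: nom -23.000 → Σnom=77.780; wc +0.490/-0.210 → slack +1.837/-1.744; half-tol=0.350, Σhalf²=0.556490
Nominal = 77.780. Worst-case = [77.780 - 1.744, 77.780 + 1.837] = [76.036, 79.617]. RSS = √0.556490 = 0.746.

nominal=77.780 wc=[76.036,79.617] rss=0.746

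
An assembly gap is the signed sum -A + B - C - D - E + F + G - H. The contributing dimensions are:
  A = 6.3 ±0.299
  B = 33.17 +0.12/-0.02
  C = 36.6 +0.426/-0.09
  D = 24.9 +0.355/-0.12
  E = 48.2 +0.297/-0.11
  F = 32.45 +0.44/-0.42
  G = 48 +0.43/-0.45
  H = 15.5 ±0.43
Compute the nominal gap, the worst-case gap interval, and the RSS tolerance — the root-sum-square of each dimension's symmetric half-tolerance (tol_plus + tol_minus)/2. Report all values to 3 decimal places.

nominal=-17.880 wc=[-20.577,-15.841] rss=0.907

Stack each dimension's contribution:
  -A: nom -6.300 → Σnom=-6.300; wc +0.299/-0.299 → slack +0.299/-0.299; half-tol=0.299, Σhalf²=0.089401
  +B: nom +33.170 → Σnom=26.870; wc +0.120/-0.020 → slack +0.419/-0.319; half-tol=0.070, Σhalf²=0.094301
  -C: nom -36.600 → Σnom=-9.730; wc +0.090/-0.426 → slack +0.509/-0.745; half-tol=0.258, Σhalf²=0.160865
  -D: nom -24.900 → Σnom=-34.630; wc +0.120/-0.355 → slack +0.629/-1.100; half-tol=0.237, Σhalf²=0.217271
  -E: nom -48.200 → Σnom=-82.830; wc +0.110/-0.297 → slack +0.739/-1.397; half-tol=0.203, Σhalf²=0.258683
  +F: nom +32.450 → Σnom=-50.380; wc +0.440/-0.420 → slack +1.179/-1.817; half-tol=0.430, Σhalf²=0.443583
  +G: nom +48.000 → Σnom=-2.380; wc +0.430/-0.450 → slack +1.609/-2.267; half-tol=0.440, Σhalf²=0.637183
  -H: nom -15.500 → Σnom=-17.880; wc +0.430/-0.430 → slack +2.039/-2.697; half-tol=0.430, Σhalf²=0.822083
Nominal = -17.880. Worst-case = [-17.880 - 2.697, -17.880 + 2.039] = [-20.577, -15.841]. RSS = √0.822083 = 0.907.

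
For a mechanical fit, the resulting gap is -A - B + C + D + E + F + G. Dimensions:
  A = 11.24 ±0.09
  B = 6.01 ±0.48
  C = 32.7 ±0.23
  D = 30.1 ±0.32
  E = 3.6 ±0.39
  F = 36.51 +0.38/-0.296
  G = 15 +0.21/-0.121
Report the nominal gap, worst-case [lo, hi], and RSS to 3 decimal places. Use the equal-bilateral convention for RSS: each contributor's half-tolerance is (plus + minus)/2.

nominal=100.660 wc=[98.733,102.760] rss=0.829

Stack each dimension's contribution:
  -A: nom -11.240 → Σnom=-11.240; wc +0.090/-0.090 → slack +0.090/-0.090; half-tol=0.090, Σhalf²=0.008100
  -B: nom -6.010 → Σnom=-17.250; wc +0.480/-0.480 → slack +0.570/-0.570; half-tol=0.480, Σhalf²=0.238500
  +C: nom +32.700 → Σnom=15.450; wc +0.230/-0.230 → slack +0.800/-0.800; half-tol=0.230, Σhalf²=0.291400
  +D: nom +30.100 → Σnom=45.550; wc +0.320/-0.320 → slack +1.120/-1.120; half-tol=0.320, Σhalf²=0.393800
  +E: nom +3.600 → Σnom=49.150; wc +0.390/-0.390 → slack +1.510/-1.510; half-tol=0.390, Σhalf²=0.545900
  +F: nom +36.510 → Σnom=85.660; wc +0.380/-0.296 → slack +1.890/-1.806; half-tol=0.338, Σhalf²=0.660144
  +G: nom +15.000 → Σnom=100.660; wc +0.210/-0.121 → slack +2.100/-1.927; half-tol=0.165, Σhalf²=0.687534
Nominal = 100.660. Worst-case = [100.660 - 1.927, 100.660 + 2.100] = [98.733, 102.760]. RSS = √0.687534 = 0.829.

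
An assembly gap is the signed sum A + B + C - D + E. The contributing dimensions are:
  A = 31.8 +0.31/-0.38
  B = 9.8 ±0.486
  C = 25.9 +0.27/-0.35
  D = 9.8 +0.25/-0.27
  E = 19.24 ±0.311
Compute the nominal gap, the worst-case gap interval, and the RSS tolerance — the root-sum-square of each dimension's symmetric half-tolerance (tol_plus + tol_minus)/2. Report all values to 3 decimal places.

nominal=76.940 wc=[75.163,78.587] rss=0.785

Stack each dimension's contribution:
  +A: nom +31.800 → Σnom=31.800; wc +0.310/-0.380 → slack +0.310/-0.380; half-tol=0.345, Σhalf²=0.119025
  +B: nom +9.800 → Σnom=41.600; wc +0.486/-0.486 → slack +0.796/-0.866; half-tol=0.486, Σhalf²=0.355221
  +C: nom +25.900 → Σnom=67.500; wc +0.270/-0.350 → slack +1.066/-1.216; half-tol=0.310, Σhalf²=0.451321
  -D: nom -9.800 → Σnom=57.700; wc +0.270/-0.250 → slack +1.336/-1.466; half-tol=0.260, Σhalf²=0.518921
  +E: nom +19.240 → Σnom=76.940; wc +0.311/-0.311 → slack +1.647/-1.777; half-tol=0.311, Σhalf²=0.615642
Nominal = 76.940. Worst-case = [76.940 - 1.777, 76.940 + 1.647] = [75.163, 78.587]. RSS = √0.615642 = 0.785.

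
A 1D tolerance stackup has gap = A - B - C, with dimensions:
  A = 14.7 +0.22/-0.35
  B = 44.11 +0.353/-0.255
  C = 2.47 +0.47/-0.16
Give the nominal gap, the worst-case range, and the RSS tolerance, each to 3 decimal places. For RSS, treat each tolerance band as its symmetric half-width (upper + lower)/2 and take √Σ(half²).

Stack each dimension's contribution:
  +A: nom +14.700 → Σnom=14.700; wc +0.220/-0.350 → slack +0.220/-0.350; half-tol=0.285, Σhalf²=0.081225
  -B: nom -44.110 → Σnom=-29.410; wc +0.255/-0.353 → slack +0.475/-0.703; half-tol=0.304, Σhalf²=0.173641
  -C: nom -2.470 → Σnom=-31.880; wc +0.160/-0.470 → slack +0.635/-1.173; half-tol=0.315, Σhalf²=0.272866
Nominal = -31.880. Worst-case = [-31.880 - 1.173, -31.880 + 0.635] = [-33.053, -31.245]. RSS = √0.272866 = 0.522.

nominal=-31.880 wc=[-33.053,-31.245] rss=0.522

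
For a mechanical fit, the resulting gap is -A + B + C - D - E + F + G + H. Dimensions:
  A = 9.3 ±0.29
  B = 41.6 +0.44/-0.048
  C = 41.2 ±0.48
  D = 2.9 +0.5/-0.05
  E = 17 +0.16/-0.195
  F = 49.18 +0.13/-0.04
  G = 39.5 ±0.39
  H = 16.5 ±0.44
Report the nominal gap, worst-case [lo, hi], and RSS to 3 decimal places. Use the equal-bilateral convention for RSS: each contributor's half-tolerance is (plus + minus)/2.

Stack each dimension's contribution:
  -A: nom -9.300 → Σnom=-9.300; wc +0.290/-0.290 → slack +0.290/-0.290; half-tol=0.290, Σhalf²=0.084100
  +B: nom +41.600 → Σnom=32.300; wc +0.440/-0.048 → slack +0.730/-0.338; half-tol=0.244, Σhalf²=0.143636
  +C: nom +41.200 → Σnom=73.500; wc +0.480/-0.480 → slack +1.210/-0.818; half-tol=0.480, Σhalf²=0.374036
  -D: nom -2.900 → Σnom=70.600; wc +0.050/-0.500 → slack +1.260/-1.318; half-tol=0.275, Σhalf²=0.449661
  -E: nom -17.000 → Σnom=53.600; wc +0.195/-0.160 → slack +1.455/-1.478; half-tol=0.177, Σhalf²=0.481167
  +F: nom +49.180 → Σnom=102.780; wc +0.130/-0.040 → slack +1.585/-1.518; half-tol=0.085, Σhalf²=0.488392
  +G: nom +39.500 → Σnom=142.280; wc +0.390/-0.390 → slack +1.975/-1.908; half-tol=0.390, Σhalf²=0.640492
  +H: nom +16.500 → Σnom=158.780; wc +0.440/-0.440 → slack +2.415/-2.348; half-tol=0.440, Σhalf²=0.834092
Nominal = 158.780. Worst-case = [158.780 - 2.348, 158.780 + 2.415] = [156.432, 161.195]. RSS = √0.834092 = 0.913.

nominal=158.780 wc=[156.432,161.195] rss=0.913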